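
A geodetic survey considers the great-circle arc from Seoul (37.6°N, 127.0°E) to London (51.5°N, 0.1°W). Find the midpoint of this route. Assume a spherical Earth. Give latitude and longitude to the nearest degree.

≈ (65°N, 77°E)

Convert each endpoint to a unit vector on the sphere (x = cos φ cos λ, y = cos φ sin λ, z = sin φ).
The central angle between the endpoints is δ = arccos(p₁·p₂) ≈ 1.390 rad (79.6°).
Interpolate at f = 1/2 with slerp weights a = sin((1−f)δ)/sin δ ≈ 0.651, b = sin(fδ)/sin δ ≈ 0.651.
p = a·p₁ + b·p₂ ≈ (0.095, 0.411, 0.907); φ = arcsin(p_z) ≈ 65.04°, λ = atan2(p_y, p_x) ≈ 77.01°.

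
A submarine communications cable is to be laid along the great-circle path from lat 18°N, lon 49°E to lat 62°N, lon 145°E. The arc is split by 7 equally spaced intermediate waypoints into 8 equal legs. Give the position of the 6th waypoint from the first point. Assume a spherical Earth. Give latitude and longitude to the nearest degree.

Convert each endpoint to a unit vector on the sphere (x = cos φ cos λ, y = cos φ sin λ, z = sin φ).
The central angle between the endpoints is δ = arccos(p₁·p₂) ≈ 1.343 rad (76.9°).
Interpolate at f = 6/8 with slerp weights a = sin((1−f)δ)/sin δ ≈ 0.338, b = sin(fδ)/sin δ ≈ 0.868.
p = a·p₁ + b·p₂ ≈ (-0.123, 0.476, 0.871); φ = arcsin(p_z) ≈ 60.53°, λ = atan2(p_y, p_x) ≈ 104.44°.

≈ lat 61°N, lon 104°E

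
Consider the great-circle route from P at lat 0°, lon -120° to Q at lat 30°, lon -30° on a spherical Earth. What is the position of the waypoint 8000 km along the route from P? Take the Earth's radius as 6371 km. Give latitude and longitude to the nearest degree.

≈ lat 28°, lon -51°

From cos δ = sin φ₁ sin φ₂ + cos φ₁ cos φ₂ cos Δλ, the central angle is δ ≈ 1.571 rad (90.0°). The total great-circle distance is δ·R ≈ 1.571 × 6371 ≈ 10008 km, so the target fraction is f = 8000/10008 ≈ 0.799.
Interpolate at f ≈ 0.799 with slerp weights a = sin((1−f)δ)/sin δ ≈ 0.310, b = sin(fδ)/sin δ ≈ 0.951.
p = a·p₁ + b·p₂ ≈ (0.558, -0.680, 0.475); φ = arcsin(p_z) ≈ 28.38°, λ = atan2(p_y, p_x) ≈ -50.63°.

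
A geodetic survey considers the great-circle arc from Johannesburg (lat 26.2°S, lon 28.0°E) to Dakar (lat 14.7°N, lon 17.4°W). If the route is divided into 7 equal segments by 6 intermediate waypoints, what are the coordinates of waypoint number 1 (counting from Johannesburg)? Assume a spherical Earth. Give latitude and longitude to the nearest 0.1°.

The haversine formula gives a central angle δ ≈ 1.050 rad (60.2°) between the endpoints.
Interpolate at f = 1/7 with slerp weights a = sin((1−f)δ)/sin δ ≈ 0.903, b = sin(fδ)/sin δ ≈ 0.172.
p = a·p₁ + b·p₂ ≈ (0.874, 0.331, -0.355); φ = arcsin(p_z) ≈ -20.79°, λ = atan2(p_y, p_x) ≈ 20.71°.

≈ lat 20.8°S, lon 20.7°E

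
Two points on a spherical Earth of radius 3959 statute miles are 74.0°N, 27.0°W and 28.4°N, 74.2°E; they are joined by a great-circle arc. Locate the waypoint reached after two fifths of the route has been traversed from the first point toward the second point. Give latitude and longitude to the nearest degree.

≈ 64°N, 48°E

Write both endpoints as unit vectors p₁, p₂ with components (cos φ cos λ, cos φ sin λ, sin φ).
The central angle between the endpoints is δ = arccos(p₁·p₂) ≈ 1.148 rad (65.8°).
Interpolate at f = 2/5 with slerp weights a = sin((1−f)δ)/sin δ ≈ 0.697, b = sin(fδ)/sin δ ≈ 0.486.
p = a·p₁ + b·p₂ ≈ (0.288, 0.324, 0.901); φ = arcsin(p_z) ≈ 64.32°, λ = atan2(p_y, p_x) ≈ 48.42°.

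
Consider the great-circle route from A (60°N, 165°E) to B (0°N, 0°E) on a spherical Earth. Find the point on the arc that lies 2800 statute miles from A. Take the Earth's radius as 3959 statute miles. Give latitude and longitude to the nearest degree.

≈ (76°N, 36°E)

The haversine formula gives a central angle δ ≈ 2.075 rad (118.9°) between the endpoints. The total great-circle distance is δ·R ≈ 2.075 × 3959 ≈ 8214 mi, so the target fraction is f = 2800/8214 ≈ 0.341.
Interpolate at f ≈ 0.341 with slerp weights a = sin((1−f)δ)/sin δ ≈ 1.119, b = sin(fδ)/sin δ ≈ 0.742.
p = a·p₁ + b·p₂ ≈ (0.202, 0.145, 0.969); φ = arcsin(p_z) ≈ 75.62°, λ = atan2(p_y, p_x) ≈ 35.65°.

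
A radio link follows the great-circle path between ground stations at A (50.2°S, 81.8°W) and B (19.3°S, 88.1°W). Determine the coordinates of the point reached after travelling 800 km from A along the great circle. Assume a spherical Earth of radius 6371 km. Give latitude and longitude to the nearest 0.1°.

≈ (43.1°S, 83.8°W)

Write both endpoints as unit vectors p₁, p₂ with components (cos φ cos λ, cos φ sin λ, sin φ).
The central angle between the endpoints is δ = arccos(p₁·p₂) ≈ 0.546 rad (31.3°). The total great-circle distance is δ·R ≈ 0.546 × 6371 ≈ 3481 km, so the target fraction is f = 800/3481 ≈ 0.230.
Interpolate at f ≈ 0.230 with slerp weights a = sin((1−f)δ)/sin δ ≈ 0.786, b = sin(fδ)/sin δ ≈ 0.241.
p = a·p₁ + b·p₂ ≈ (0.079, -0.725, -0.684); φ = arcsin(p_z) ≈ -43.13°, λ = atan2(p_y, p_x) ≈ -83.76°.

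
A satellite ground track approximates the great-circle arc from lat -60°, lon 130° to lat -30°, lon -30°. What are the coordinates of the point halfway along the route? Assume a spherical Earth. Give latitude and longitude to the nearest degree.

≈ lat -72°, lon -7°

The haversine formula gives a central angle δ ≈ 1.545 rad (88.5°) between the endpoints.
Interpolate at f = 1/2 with slerp weights a = sin((1−f)δ)/sin δ ≈ 0.698, b = sin(fδ)/sin δ ≈ 0.698.
p = a·p₁ + b·p₂ ≈ (0.299, -0.035, -0.954); φ = arcsin(p_z) ≈ -72.47°, λ = atan2(p_y, p_x) ≈ -6.65°.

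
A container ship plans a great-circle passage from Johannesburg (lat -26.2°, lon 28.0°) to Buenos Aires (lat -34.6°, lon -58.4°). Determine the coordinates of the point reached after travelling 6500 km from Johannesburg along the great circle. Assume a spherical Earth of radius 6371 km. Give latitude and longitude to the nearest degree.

≈ lat -38°, lon -41°

The haversine formula gives a central angle δ ≈ 1.269 rad (72.7°) between the endpoints. The total great-circle distance is δ·R ≈ 1.269 × 6371 ≈ 8086 km, so the target fraction is f = 6500/8086 ≈ 0.804.
Interpolate at f ≈ 0.804 with slerp weights a = sin((1−f)δ)/sin δ ≈ 0.258, b = sin(fδ)/sin δ ≈ 0.893.
p = a·p₁ + b·p₂ ≈ (0.589, -0.517, -0.621); φ = arcsin(p_z) ≈ -38.37°, λ = atan2(p_y, p_x) ≈ -41.26°.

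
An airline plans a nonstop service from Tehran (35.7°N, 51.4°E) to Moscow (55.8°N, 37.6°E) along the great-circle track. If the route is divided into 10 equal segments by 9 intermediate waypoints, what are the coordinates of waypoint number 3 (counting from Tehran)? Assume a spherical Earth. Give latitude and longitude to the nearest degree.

≈ 42°N, 48°E

Write both endpoints as unit vectors p₁, p₂ with components (cos φ cos λ, cos φ sin λ, sin φ).
The central angle between the endpoints is δ = arccos(p₁·p₂) ≈ 0.387 rad (22.2°).
Interpolate at f = 3/10 with slerp weights a = sin((1−f)δ)/sin δ ≈ 0.709, b = sin(fδ)/sin δ ≈ 0.307.
p = a·p₁ + b·p₂ ≈ (0.496, 0.555, 0.668); φ = arcsin(p_z) ≈ 41.88°, λ = atan2(p_y, p_x) ≈ 48.23°.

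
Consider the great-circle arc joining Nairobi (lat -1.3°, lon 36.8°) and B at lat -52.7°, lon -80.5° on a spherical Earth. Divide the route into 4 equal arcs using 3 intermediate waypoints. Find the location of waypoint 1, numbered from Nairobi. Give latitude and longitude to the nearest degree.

≈ lat -23°, lon 21°

Convert each endpoint to a unit vector on the sphere (x = cos φ cos λ, y = cos φ sin λ, z = sin φ).
The central angle between the endpoints is δ = arccos(p₁·p₂) ≈ 1.834 rad (105.1°).
Interpolate at f = 1/4 with slerp weights a = sin((1−f)δ)/sin δ ≈ 1.016, b = sin(fδ)/sin δ ≈ 0.458.
p = a·p₁ + b·p₂ ≈ (0.859, 0.334, -0.388); φ = arcsin(p_z) ≈ -22.80°, λ = atan2(p_y, p_x) ≈ 21.27°.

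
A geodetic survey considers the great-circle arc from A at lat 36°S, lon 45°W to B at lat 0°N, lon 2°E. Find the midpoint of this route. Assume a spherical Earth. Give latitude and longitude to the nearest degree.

Write both endpoints as unit vectors p₁, p₂ with components (cos φ cos λ, cos φ sin λ, sin φ).
The central angle between the endpoints is δ = arccos(p₁·p₂) ≈ 0.986 rad (56.5°).
Interpolate at f = 1/2 with slerp weights a = sin((1−f)δ)/sin δ ≈ 0.568, b = sin(fδ)/sin δ ≈ 0.568.
p = a·p₁ + b·p₂ ≈ (0.892, -0.305, -0.334); φ = arcsin(p_z) ≈ -19.49°, λ = atan2(p_y, p_x) ≈ -18.87°.

≈ lat 19°S, lon 19°W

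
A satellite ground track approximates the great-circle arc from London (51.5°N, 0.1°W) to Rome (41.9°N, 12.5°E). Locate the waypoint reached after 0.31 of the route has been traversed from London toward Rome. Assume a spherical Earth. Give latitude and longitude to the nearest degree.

≈ 49°N, 4°E

Convert each endpoint to a unit vector on the sphere (x = cos φ cos λ, y = cos φ sin λ, z = sin φ).
The central angle between the endpoints is δ = arccos(p₁·p₂) ≈ 0.225 rad (12.9°).
Interpolate at f = 0.31 with slerp weights a = sin((1−f)δ)/sin δ ≈ 0.693, b = sin(fδ)/sin δ ≈ 0.312.
p = a·p₁ + b·p₂ ≈ (0.658, 0.050, 0.751); φ = arcsin(p_z) ≈ 48.68°, λ = atan2(p_y, p_x) ≈ 4.31°.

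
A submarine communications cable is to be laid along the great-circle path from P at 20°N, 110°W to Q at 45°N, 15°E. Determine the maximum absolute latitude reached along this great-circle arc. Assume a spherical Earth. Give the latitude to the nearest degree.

The great circle lies in the plane with unit normal n̂ = (p₁ × p₂)/|p₁ × p₂|.
Here n̂_z ≈ +0.550; the vertex latitude is φ_max = arccos|n̂_z| ≈ 56.7°.

≈ 57°N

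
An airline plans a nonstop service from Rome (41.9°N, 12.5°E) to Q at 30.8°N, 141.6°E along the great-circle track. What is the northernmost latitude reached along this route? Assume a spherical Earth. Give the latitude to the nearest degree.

The great circle lies in the plane with unit normal n̂ = (p₁ × p₂)/|p₁ × p₂|.
Here n̂_z ≈ +0.497; the vertex latitude is φ_max = arccos|n̂_z| ≈ 60.2°.
Check via Clairaut: cos φ_max = |cos φ₁| · sin C = cos(41.9°)·sin(41.9°) ≈ 0.497, again giving ≈ 60.2°.

≈ 60°N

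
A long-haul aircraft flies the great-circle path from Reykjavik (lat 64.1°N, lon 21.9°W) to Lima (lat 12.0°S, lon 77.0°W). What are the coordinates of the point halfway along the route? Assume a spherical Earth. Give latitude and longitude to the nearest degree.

Write both endpoints as unit vectors p₁, p₂ with components (cos φ cos λ, cos φ sin λ, sin φ).
The central angle between the endpoints is δ = arccos(p₁·p₂) ≈ 1.513 rad (86.7°).
Interpolate at f = 1/2 with slerp weights a = sin((1−f)δ)/sin δ ≈ 0.688, b = sin(fδ)/sin δ ≈ 0.688.
p = a·p₁ + b·p₂ ≈ (0.430, -0.767, 0.476); φ = arcsin(p_z) ≈ 28.40°, λ = atan2(p_y, p_x) ≈ -60.74°.

≈ lat 28°N, lon 61°W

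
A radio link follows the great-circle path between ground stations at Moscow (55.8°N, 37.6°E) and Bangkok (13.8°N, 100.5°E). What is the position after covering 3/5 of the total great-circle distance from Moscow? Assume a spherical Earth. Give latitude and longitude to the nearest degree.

Write both endpoints as unit vectors p₁, p₂ with components (cos φ cos λ, cos φ sin λ, sin φ).
The central angle between the endpoints is δ = arccos(p₁·p₂) ≈ 1.109 rad (63.5°).
Interpolate at f = 3/5 with slerp weights a = sin((1−f)δ)/sin δ ≈ 0.479, b = sin(fδ)/sin δ ≈ 0.690.
p = a·p₁ + b·p₂ ≈ (0.091, 0.823, 0.561); φ = arcsin(p_z) ≈ 34.12°, λ = atan2(p_y, p_x) ≈ 83.66°.

≈ 34°N, 84°E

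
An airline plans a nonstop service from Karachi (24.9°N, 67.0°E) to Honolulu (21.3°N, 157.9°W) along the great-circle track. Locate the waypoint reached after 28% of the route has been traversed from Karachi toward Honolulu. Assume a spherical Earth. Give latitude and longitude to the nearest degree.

≈ 43°N, 100°E

Write both endpoints as unit vectors p₁, p₂ with components (cos φ cos λ, cos φ sin λ, sin φ).
The central angle between the endpoints is δ = arccos(p₁·p₂) ≈ 2.033 rad (116.5°).
Interpolate at f = 0.28 with slerp weights a = sin((1−f)δ)/sin δ ≈ 1.111, b = sin(fδ)/sin δ ≈ 0.602.
p = a·p₁ + b·p₂ ≈ (-0.126, 0.716, 0.686); φ = arcsin(p_z) ≈ 43.34°, λ = atan2(p_y, p_x) ≈ 99.98°.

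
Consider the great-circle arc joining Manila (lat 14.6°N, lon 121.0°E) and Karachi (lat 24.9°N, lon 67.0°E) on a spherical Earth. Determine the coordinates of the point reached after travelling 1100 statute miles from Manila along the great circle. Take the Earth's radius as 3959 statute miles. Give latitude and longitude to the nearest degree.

Write both endpoints as unit vectors p₁, p₂ with components (cos φ cos λ, cos φ sin λ, sin φ).
The central angle between the endpoints is δ = arccos(p₁·p₂) ≈ 0.899 rad (51.5°). The total great-circle distance is δ·R ≈ 0.899 × 3959 ≈ 3561 mi, so the target fraction is f = 1100/3561 ≈ 0.309.
Interpolate at f ≈ 0.309 with slerp weights a = sin((1−f)δ)/sin δ ≈ 0.744, b = sin(fδ)/sin δ ≈ 0.350.
p = a·p₁ + b·p₂ ≈ (-0.247, 0.909, 0.335); φ = arcsin(p_z) ≈ 19.57°, λ = atan2(p_y, p_x) ≈ 105.17°.

≈ lat 20°N, lon 105°E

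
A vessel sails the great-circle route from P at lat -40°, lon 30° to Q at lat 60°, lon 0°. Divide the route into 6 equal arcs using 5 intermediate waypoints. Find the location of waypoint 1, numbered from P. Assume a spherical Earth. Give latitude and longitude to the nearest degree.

Convert each endpoint to a unit vector on the sphere (x = cos φ cos λ, y = cos φ sin λ, z = sin φ).
The central angle between the endpoints is δ = arccos(p₁·p₂) ≈ 1.798 rad (103.0°).
Interpolate at f = 1/6 with slerp weights a = sin((1−f)δ)/sin δ ≈ 1.024, b = sin(fδ)/sin δ ≈ 0.303.
p = a·p₁ + b·p₂ ≈ (0.831, 0.392, -0.396); φ = arcsin(p_z) ≈ -23.30°, λ = atan2(p_y, p_x) ≈ 25.27°.

≈ lat -23°, lon 25°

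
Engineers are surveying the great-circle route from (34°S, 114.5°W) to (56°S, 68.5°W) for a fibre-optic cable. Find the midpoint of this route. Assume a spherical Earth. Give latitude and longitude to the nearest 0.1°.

The haversine formula gives a central angle δ ≈ 0.667 rad (38.2°) between the endpoints.
Interpolate at f = 1/2 with slerp weights a = sin((1−f)δ)/sin δ ≈ 0.529, b = sin(fδ)/sin δ ≈ 0.529.
p = a·p₁ + b·p₂ ≈ (-0.073, -0.675, -0.735); φ = arcsin(p_z) ≈ -47.27°, λ = atan2(p_y, p_x) ≈ -96.22°.

≈ (47.3°S, 96.2°W)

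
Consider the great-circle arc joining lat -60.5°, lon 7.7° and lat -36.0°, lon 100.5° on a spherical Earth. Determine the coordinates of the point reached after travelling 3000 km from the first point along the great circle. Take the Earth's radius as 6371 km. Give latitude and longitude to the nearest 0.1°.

≈ lat -59.2°, lon 63.0°

Write both endpoints as unit vectors p₁, p₂ with components (cos φ cos λ, cos φ sin λ, sin φ).
The central angle between the endpoints is δ = arccos(p₁·p₂) ≈ 1.056 rad (60.5°). The total great-circle distance is δ·R ≈ 1.056 × 6371 ≈ 6730 km, so the target fraction is f = 3000/6730 ≈ 0.446.
Interpolate at f ≈ 0.446 with slerp weights a = sin((1−f)δ)/sin δ ≈ 0.635, b = sin(fδ)/sin δ ≈ 0.521.
p = a·p₁ + b·p₂ ≈ (0.233, 0.456, -0.859); φ = arcsin(p_z) ≈ -59.18°, λ = atan2(p_y, p_x) ≈ 62.97°.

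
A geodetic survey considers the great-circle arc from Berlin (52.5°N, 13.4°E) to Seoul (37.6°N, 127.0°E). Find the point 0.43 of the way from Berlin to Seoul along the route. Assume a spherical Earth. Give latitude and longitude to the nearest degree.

≈ 62°N, 71°E

Convert each endpoint to a unit vector on the sphere (x = cos φ cos λ, y = cos φ sin λ, z = sin φ).
The central angle between the endpoints is δ = arccos(p₁·p₂) ≈ 1.276 rad (73.1°).
Interpolate at f = 0.43 with slerp weights a = sin((1−f)δ)/sin δ ≈ 0.695, b = sin(fδ)/sin δ ≈ 0.545.
p = a·p₁ + b·p₂ ≈ (0.152, 0.443, 0.884); φ = arcsin(p_z) ≈ 62.09°, λ = atan2(p_y, p_x) ≈ 71.11°.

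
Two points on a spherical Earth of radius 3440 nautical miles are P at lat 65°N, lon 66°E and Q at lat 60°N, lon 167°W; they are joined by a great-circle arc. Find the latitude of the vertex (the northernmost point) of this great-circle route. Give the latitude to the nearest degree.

≈ 77°N

The great circle lies in the plane with unit normal n̂ = (p₁ × p₂)/|p₁ × p₂|.
Here n̂_z ≈ +0.224; the vertex latitude is φ_max = arccos|n̂_z| ≈ 77.1°.
Check via Clairaut: cos φ_max = |cos φ₁| · sin C = cos(65.0°)·sin(32.0°) ≈ 0.224, again giving ≈ 77.1°.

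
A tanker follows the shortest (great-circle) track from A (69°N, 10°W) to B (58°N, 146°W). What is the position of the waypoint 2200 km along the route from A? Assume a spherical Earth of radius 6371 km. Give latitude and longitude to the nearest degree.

From cos δ = sin φ₁ sin φ₂ + cos φ₁ cos φ₂ cos Δλ, the central angle is δ ≈ 0.856 rad (49.1°). The total great-circle distance is δ·R ≈ 0.856 × 6371 ≈ 5457 km, so the target fraction is f = 2200/5457 ≈ 0.403.
Interpolate at f ≈ 0.403 with slerp weights a = sin((1−f)δ)/sin δ ≈ 0.647, b = sin(fδ)/sin δ ≈ 0.448.
p = a·p₁ + b·p₂ ≈ (0.032, -0.173, 0.984); φ = arcsin(p_z) ≈ 79.87°, λ = atan2(p_y, p_x) ≈ -79.63°.

≈ (80°N, 80°W)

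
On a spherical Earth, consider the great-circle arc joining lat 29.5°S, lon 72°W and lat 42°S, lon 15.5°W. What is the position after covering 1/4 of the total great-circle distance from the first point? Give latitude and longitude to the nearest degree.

The haversine formula gives a central angle δ ≈ 0.814 rad (46.6°) between the endpoints.
Interpolate at f = 1/4 with slerp weights a = sin((1−f)δ)/sin δ ≈ 0.789, b = sin(fδ)/sin δ ≈ 0.278.
p = a·p₁ + b·p₂ ≈ (0.411, -0.708, -0.574); φ = arcsin(p_z) ≈ -35.05°, λ = atan2(p_y, p_x) ≈ -59.85°.

≈ lat 35°S, lon 60°W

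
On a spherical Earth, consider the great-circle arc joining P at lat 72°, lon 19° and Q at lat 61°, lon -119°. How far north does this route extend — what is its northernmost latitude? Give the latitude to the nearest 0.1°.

≈ 81.7°

The great circle lies in the plane with unit normal n̂ = (p₁ × p₂)/|p₁ × p₂|.
Here n̂_z ≈ -0.145; the vertex latitude is φ_max = arccos|n̂_z| ≈ 81.7°.
Check via Clairaut: cos φ_max = |cos φ₁| · sin C = cos(72.0°)·sin(27.9°) ≈ 0.145, again giving ≈ 81.7°.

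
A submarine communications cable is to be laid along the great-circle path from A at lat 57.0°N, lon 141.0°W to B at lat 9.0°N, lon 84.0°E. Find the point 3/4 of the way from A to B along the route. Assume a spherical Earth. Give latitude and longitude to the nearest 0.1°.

≈ lat 32.6°N, lon 96.0°E

Write both endpoints as unit vectors p₁, p₂ with components (cos φ cos λ, cos φ sin λ, sin φ).
The central angle between the endpoints is δ = arccos(p₁·p₂) ≈ 1.823 rad (104.4°).
Interpolate at f = 3/4 with slerp weights a = sin((1−f)δ)/sin δ ≈ 0.454, b = sin(fδ)/sin δ ≈ 1.011.
p = a·p₁ + b·p₂ ≈ (-0.088, 0.838, 0.539); φ = arcsin(p_z) ≈ 32.63°, λ = atan2(p_y, p_x) ≈ 95.99°.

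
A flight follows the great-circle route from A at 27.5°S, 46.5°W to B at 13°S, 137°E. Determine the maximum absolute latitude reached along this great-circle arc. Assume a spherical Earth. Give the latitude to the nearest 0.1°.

The great circle lies in the plane with unit normal n̂ = (p₁ × p₂)/|p₁ × p₂|.
Here n̂_z ≈ -0.081; the vertex latitude is φ_max = arccos|n̂_z| ≈ 85.4°.
Check via Clairaut: cos φ_max = |cos φ₁| · sin C = cos(27.5°)·sin(174.8°) ≈ 0.081, again giving ≈ 85.4°.

≈ 85.4°S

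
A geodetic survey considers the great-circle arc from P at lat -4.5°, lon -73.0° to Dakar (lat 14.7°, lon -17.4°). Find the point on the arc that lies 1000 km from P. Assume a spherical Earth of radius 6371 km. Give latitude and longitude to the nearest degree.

The haversine formula gives a central angle δ ≈ 1.018 rad (58.3°) between the endpoints. The total great-circle distance is δ·R ≈ 1.018 × 6371 ≈ 6487 km, so the target fraction is f = 1000/6487 ≈ 0.154.
Interpolate at f ≈ 0.154 with slerp weights a = sin((1−f)δ)/sin δ ≈ 0.891, b = sin(fδ)/sin δ ≈ 0.184.
p = a·p₁ + b·p₂ ≈ (0.429, -0.903, -0.023); φ = arcsin(p_z) ≈ -1.34°, λ = atan2(p_y, p_x) ≈ -64.57°.

≈ lat -1°, lon -65°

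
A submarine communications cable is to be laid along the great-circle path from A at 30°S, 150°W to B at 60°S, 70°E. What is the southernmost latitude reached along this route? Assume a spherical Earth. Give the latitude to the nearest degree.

≈ 74°S

The great circle lies in the plane with unit normal n̂ = (p₁ × p₂)/|p₁ × p₂|.
Here n̂_z ≈ -0.280; the vertex latitude is φ_max = arccos|n̂_z| ≈ 73.8°.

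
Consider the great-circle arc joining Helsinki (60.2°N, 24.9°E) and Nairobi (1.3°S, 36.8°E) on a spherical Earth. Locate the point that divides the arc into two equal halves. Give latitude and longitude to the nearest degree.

≈ 30°N, 33°E

Write both endpoints as unit vectors p₁, p₂ with components (cos φ cos λ, cos φ sin λ, sin φ).
The central angle between the endpoints is δ = arccos(p₁·p₂) ≈ 1.085 rad (62.2°).
Interpolate at f = 1/2 with slerp weights a = sin((1−f)δ)/sin δ ≈ 0.584, b = sin(fδ)/sin δ ≈ 0.584.
p = a·p₁ + b·p₂ ≈ (0.731, 0.472, 0.493); φ = arcsin(p_z) ≈ 29.57°, λ = atan2(p_y, p_x) ≈ 32.86°.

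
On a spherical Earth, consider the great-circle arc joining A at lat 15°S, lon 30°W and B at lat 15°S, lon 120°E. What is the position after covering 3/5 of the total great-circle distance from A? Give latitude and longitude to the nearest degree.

≈ lat 44°S, lon 64°E

Write both endpoints as unit vectors p₁, p₂ with components (cos φ cos λ, cos φ sin λ, sin φ).
The central angle between the endpoints is δ = arccos(p₁·p₂) ≈ 2.405 rad (137.8°).
Interpolate at f = 3/5 with slerp weights a = sin((1−f)δ)/sin δ ≈ 1.222, b = sin(fδ)/sin δ ≈ 1.477.
p = a·p₁ + b·p₂ ≈ (0.309, 0.646, -0.699); φ = arcsin(p_z) ≈ -44.31°, λ = atan2(p_y, p_x) ≈ 64.45°.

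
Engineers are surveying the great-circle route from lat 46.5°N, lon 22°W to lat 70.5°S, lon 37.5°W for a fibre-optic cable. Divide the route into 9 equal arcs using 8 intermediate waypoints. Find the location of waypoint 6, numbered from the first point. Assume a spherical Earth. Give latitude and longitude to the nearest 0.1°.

≈ lat 31.6°S, lon 28.6°W

Write both endpoints as unit vectors p₁, p₂ with components (cos φ cos λ, cos φ sin λ, sin φ).
The central angle between the endpoints is δ = arccos(p₁·p₂) ≈ 2.051 rad (117.5°).
Interpolate at f = 6/9 with slerp weights a = sin((1−f)δ)/sin δ ≈ 0.712, b = sin(fδ)/sin δ ≈ 1.105.
p = a·p₁ + b·p₂ ≈ (0.747, -0.408, -0.524); φ = arcsin(p_z) ≈ -31.63°, λ = atan2(p_y, p_x) ≈ -28.65°.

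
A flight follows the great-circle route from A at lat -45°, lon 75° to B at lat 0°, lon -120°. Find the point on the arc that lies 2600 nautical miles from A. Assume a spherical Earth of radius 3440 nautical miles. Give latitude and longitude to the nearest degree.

Write both endpoints as unit vectors p₁, p₂ with components (cos φ cos λ, cos φ sin λ, sin φ).
The central angle between the endpoints is δ = arccos(p₁·p₂) ≈ 2.323 rad (133.1°). The total great-circle distance is δ·R ≈ 2.323 × 3440 ≈ 7990 nmi, so the target fraction is f = 2600/7990 ≈ 0.325.
Interpolate at f ≈ 0.325 with slerp weights a = sin((1−f)δ)/sin δ ≈ 1.369, b = sin(fδ)/sin δ ≈ 0.939.
p = a·p₁ + b·p₂ ≈ (-0.219, 0.122, -0.968); φ = arcsin(p_z) ≈ -75.49°, λ = atan2(p_y, p_x) ≈ 150.90°.

≈ lat -75°, lon 151°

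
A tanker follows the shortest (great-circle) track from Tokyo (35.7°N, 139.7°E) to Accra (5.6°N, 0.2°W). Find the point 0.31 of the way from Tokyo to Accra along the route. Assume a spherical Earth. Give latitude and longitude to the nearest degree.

≈ (51°N, 90°E)

Write both endpoints as unit vectors p₁, p₂ with components (cos φ cos λ, cos φ sin λ, sin φ).
The central angle between the endpoints is δ = arccos(p₁·p₂) ≈ 2.167 rad (124.1°).
Interpolate at f = 0.31 with slerp weights a = sin((1−f)δ)/sin δ ≈ 1.205, b = sin(fδ)/sin δ ≈ 0.752.
p = a·p₁ + b·p₂ ≈ (0.002, 0.630, 0.776); φ = arcsin(p_z) ≈ 50.93°, λ = atan2(p_y, p_x) ≈ 89.81°.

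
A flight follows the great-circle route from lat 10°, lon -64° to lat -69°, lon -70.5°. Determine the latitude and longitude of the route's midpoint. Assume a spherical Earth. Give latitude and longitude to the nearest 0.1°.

≈ lat -29.5°, lon -65.7°

Write both endpoints as unit vectors p₁, p₂ with components (cos φ cos λ, cos φ sin λ, sin φ).
The central angle between the endpoints is δ = arccos(p₁·p₂) ≈ 1.381 rad (79.1°).
Interpolate at f = 1/2 with slerp weights a = sin((1−f)δ)/sin δ ≈ 0.649, b = sin(fδ)/sin δ ≈ 0.649.
p = a·p₁ + b·p₂ ≈ (0.358, -0.793, -0.493); φ = arcsin(p_z) ≈ -29.53°, λ = atan2(p_y, p_x) ≈ -65.73°.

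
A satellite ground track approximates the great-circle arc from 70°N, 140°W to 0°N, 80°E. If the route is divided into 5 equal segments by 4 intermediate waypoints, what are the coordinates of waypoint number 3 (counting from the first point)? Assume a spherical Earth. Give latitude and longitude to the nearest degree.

≈ 41°N, 92°E

From cos δ = sin φ₁ sin φ₂ + cos φ₁ cos φ₂ cos Δλ, the central angle is δ ≈ 1.836 rad (105.2°).
Interpolate at f = 3/5 with slerp weights a = sin((1−f)δ)/sin δ ≈ 0.694, b = sin(fδ)/sin δ ≈ 0.924.
p = a·p₁ + b·p₂ ≈ (-0.021, 0.757, 0.652); φ = arcsin(p_z) ≈ 40.73°, λ = atan2(p_y, p_x) ≈ 91.62°.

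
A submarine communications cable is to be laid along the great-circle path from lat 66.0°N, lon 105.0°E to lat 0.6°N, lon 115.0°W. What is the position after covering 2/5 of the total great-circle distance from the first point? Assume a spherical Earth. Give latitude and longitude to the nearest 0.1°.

≈ lat 60.8°N, lon 145.5°W

The haversine formula gives a central angle δ ≈ 1.878 rad (107.6°) between the endpoints.
Interpolate at f = 2/5 with slerp weights a = sin((1−f)δ)/sin δ ≈ 0.947, b = sin(fδ)/sin δ ≈ 0.716.
p = a·p₁ + b·p₂ ≈ (-0.402, -0.277, 0.873); φ = arcsin(p_z) ≈ 60.78°, λ = atan2(p_y, p_x) ≈ -145.48°.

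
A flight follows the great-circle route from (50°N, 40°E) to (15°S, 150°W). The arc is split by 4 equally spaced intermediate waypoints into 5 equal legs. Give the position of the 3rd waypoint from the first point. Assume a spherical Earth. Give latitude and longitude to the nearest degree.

Write both endpoints as unit vectors p₁, p₂ with components (cos φ cos λ, cos φ sin λ, sin φ).
The central angle between the endpoints is δ = arccos(p₁·p₂) ≈ 2.514 rad (144.1°).
Interpolate at f = 3/5 with slerp weights a = sin((1−f)δ)/sin δ ≈ 1.439, b = sin(fδ)/sin δ ≈ 1.701.
p = a·p₁ + b·p₂ ≈ (-0.714, -0.227, 0.662); φ = arcsin(p_z) ≈ 41.48°, λ = atan2(p_y, p_x) ≈ -162.38°.

≈ (41°N, 162°W)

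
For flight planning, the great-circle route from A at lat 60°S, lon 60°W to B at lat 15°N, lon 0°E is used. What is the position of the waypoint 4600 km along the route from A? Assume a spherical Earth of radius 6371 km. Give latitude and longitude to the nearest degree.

Convert each endpoint to a unit vector on the sphere (x = cos φ cos λ, y = cos φ sin λ, z = sin φ).
The central angle between the endpoints is δ = arccos(p₁·p₂) ≈ 1.553 rad (89.0°). The total great-circle distance is δ·R ≈ 1.553 × 6371 ≈ 9897 km, so the target fraction is f = 4600/9897 ≈ 0.465.
Interpolate at f ≈ 0.465 with slerp weights a = sin((1−f)δ)/sin δ ≈ 0.739, b = sin(fδ)/sin δ ≈ 0.661.
p = a·p₁ + b·p₂ ≈ (0.823, -0.320, -0.469); φ = arcsin(p_z) ≈ -27.96°, λ = atan2(p_y, p_x) ≈ -21.24°.

≈ lat 28°S, lon 21°W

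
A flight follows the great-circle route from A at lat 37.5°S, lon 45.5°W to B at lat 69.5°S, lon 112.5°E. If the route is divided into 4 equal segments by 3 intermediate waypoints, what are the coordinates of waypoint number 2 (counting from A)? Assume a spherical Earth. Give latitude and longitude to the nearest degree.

≈ lat 73°S, lon 30°W

Convert each endpoint to a unit vector on the sphere (x = cos φ cos λ, y = cos φ sin λ, z = sin φ).
The central angle between the endpoints is δ = arccos(p₁·p₂) ≈ 1.253 rad (71.8°).
Interpolate at f = 2/4 with slerp weights a = sin((1−f)δ)/sin δ ≈ 0.617, b = sin(fδ)/sin δ ≈ 0.617.
p = a·p₁ + b·p₂ ≈ (0.260, -0.150, -0.954); φ = arcsin(p_z) ≈ -72.52°, λ = atan2(p_y, p_x) ≈ -29.86°.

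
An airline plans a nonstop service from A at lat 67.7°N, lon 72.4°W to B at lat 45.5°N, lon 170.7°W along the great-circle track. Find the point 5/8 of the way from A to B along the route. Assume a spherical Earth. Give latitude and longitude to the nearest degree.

≈ lat 61°N, lon 151°W

The haversine formula gives a central angle δ ≈ 0.900 rad (51.6°) between the endpoints.
Interpolate at f = 5/8 with slerp weights a = sin((1−f)δ)/sin δ ≈ 0.423, b = sin(fδ)/sin δ ≈ 0.681.
p = a·p₁ + b·p₂ ≈ (-0.422, -0.230, 0.877); φ = arcsin(p_z) ≈ 61.25°, λ = atan2(p_y, p_x) ≈ -151.43°.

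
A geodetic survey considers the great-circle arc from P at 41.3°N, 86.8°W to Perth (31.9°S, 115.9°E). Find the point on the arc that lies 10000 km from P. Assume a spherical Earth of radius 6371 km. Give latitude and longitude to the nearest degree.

≈ 15°N, 170°E

Write both endpoints as unit vectors p₁, p₂ with components (cos φ cos λ, cos φ sin λ, sin φ).
The central angle between the endpoints is δ = arccos(p₁·p₂) ≈ 2.785 rad (159.6°). The total great-circle distance is δ·R ≈ 2.785 × 6371 ≈ 17745 km, so the target fraction is f = 10000/17745 ≈ 0.564.
Interpolate at f ≈ 0.564 with slerp weights a = sin((1−f)δ)/sin δ ≈ 2.687, b = sin(fδ)/sin δ ≈ 2.866.
p = a·p₁ + b·p₂ ≈ (-0.950, 0.173, 0.259); φ = arcsin(p_z) ≈ 15.01°, λ = atan2(p_y, p_x) ≈ 169.67°.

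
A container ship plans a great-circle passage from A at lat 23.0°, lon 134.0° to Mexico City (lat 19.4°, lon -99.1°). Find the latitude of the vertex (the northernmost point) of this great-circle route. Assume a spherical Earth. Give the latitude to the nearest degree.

The great circle lies in the plane with unit normal n̂ = (p₁ × p₂)/|p₁ × p₂|.
Here n̂_z ≈ +0.755; the vertex latitude is φ_max = arccos|n̂_z| ≈ 41.0°.
Check via Clairaut: cos φ_max = |cos φ₁| · sin C = cos(23.0°)·sin(55.1°) ≈ 0.755, again giving ≈ 41.0°.

≈ 41°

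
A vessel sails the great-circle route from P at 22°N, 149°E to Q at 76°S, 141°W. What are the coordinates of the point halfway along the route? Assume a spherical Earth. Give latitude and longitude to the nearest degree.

≈ 30°S, 162°E

Write both endpoints as unit vectors p₁, p₂ with components (cos φ cos λ, cos φ sin λ, sin φ).
The central angle between the endpoints is δ = arccos(p₁·p₂) ≈ 1.862 rad (106.7°).
Interpolate at f = 1/2 with slerp weights a = sin((1−f)δ)/sin δ ≈ 0.837, b = sin(fδ)/sin δ ≈ 0.837.
p = a·p₁ + b·p₂ ≈ (-0.823, 0.272, -0.499); φ = arcsin(p_z) ≈ -29.92°, λ = atan2(p_y, p_x) ≈ 161.69°.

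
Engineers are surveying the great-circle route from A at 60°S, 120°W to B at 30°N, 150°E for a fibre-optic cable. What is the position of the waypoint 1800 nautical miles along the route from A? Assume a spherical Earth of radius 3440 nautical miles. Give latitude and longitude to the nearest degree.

From cos δ = sin φ₁ sin φ₂ + cos φ₁ cos φ₂ cos Δλ, the central angle is δ ≈ 2.019 rad (115.7°). The total great-circle distance is δ·R ≈ 2.019 × 3440 ≈ 6944 nmi, so the target fraction is f = 1800/6944 ≈ 0.259.
Interpolate at f ≈ 0.259 with slerp weights a = sin((1−f)δ)/sin δ ≈ 1.106, b = sin(fδ)/sin δ ≈ 0.554.
p = a·p₁ + b·p₂ ≈ (-0.692, -0.239, -0.681); φ = arcsin(p_z) ≈ -42.91°, λ = atan2(p_y, p_x) ≈ -160.96°.

≈ 43°S, 161°W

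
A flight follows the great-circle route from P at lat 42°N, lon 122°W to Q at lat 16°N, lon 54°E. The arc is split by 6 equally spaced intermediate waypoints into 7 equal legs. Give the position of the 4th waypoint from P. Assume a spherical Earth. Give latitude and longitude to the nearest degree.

The haversine formula gives a central angle δ ≈ 2.127 rad (121.9°) between the endpoints.
Interpolate at f = 4/7 with slerp weights a = sin((1−f)δ)/sin δ ≈ 0.931, b = sin(fδ)/sin δ ≈ 1.104.
p = a·p₁ + b·p₂ ≈ (0.257, 0.272, 0.927); φ = arcsin(p_z) ≈ 68.02°, λ = atan2(p_y, p_x) ≈ 46.59°.

≈ lat 68°N, lon 47°E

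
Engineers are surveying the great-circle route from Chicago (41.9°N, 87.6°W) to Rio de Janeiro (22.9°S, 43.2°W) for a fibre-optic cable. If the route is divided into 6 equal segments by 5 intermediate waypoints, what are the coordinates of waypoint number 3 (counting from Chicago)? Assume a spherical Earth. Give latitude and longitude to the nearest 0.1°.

Convert each endpoint to a unit vector on the sphere (x = cos φ cos λ, y = cos φ sin λ, z = sin φ).
The central angle between the endpoints is δ = arccos(p₁·p₂) ≈ 1.339 rad (76.7°).
Interpolate at f = 3/6 with slerp weights a = sin((1−f)δ)/sin δ ≈ 0.638, b = sin(fδ)/sin δ ≈ 0.638.
p = a·p₁ + b·p₂ ≈ (0.448, -0.876, 0.178); φ = arcsin(p_z) ≈ 10.24°, λ = atan2(p_y, p_x) ≈ -62.92°.

≈ 10.2°N, 62.9°W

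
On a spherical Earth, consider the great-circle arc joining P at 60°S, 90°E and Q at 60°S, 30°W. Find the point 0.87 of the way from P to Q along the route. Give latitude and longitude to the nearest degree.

The haversine formula gives a central angle δ ≈ 0.896 rad (51.3°) between the endpoints.
Interpolate at f = 0.87 with slerp weights a = sin((1−f)δ)/sin δ ≈ 0.149, b = sin(fδ)/sin δ ≈ 0.900.
p = a·p₁ + b·p₂ ≈ (0.390, -0.151, -0.908); φ = arcsin(p_z) ≈ -65.30°, λ = atan2(p_y, p_x) ≈ -21.13°.

≈ 65°S, 21°W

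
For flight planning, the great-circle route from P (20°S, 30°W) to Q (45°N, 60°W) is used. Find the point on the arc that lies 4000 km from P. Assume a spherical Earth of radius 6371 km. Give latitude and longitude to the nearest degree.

The haversine formula gives a central angle δ ≈ 1.231 rad (70.5°) between the endpoints. The total great-circle distance is δ·R ≈ 1.231 × 6371 ≈ 7841 km, so the target fraction is f = 4000/7841 ≈ 0.510.
Interpolate at f ≈ 0.510 with slerp weights a = sin((1−f)δ)/sin δ ≈ 0.601, b = sin(fδ)/sin δ ≈ 0.623.
p = a·p₁ + b·p₂ ≈ (0.710, -0.664, 0.235); φ = arcsin(p_z) ≈ 13.59°, λ = atan2(p_y, p_x) ≈ -43.10°.

≈ (14°N, 43°W)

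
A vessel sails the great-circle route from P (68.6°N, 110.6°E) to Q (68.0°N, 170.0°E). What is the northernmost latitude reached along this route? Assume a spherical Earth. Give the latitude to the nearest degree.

≈ 71°N

The great circle lies in the plane with unit normal n̂ = (p₁ × p₂)/|p₁ × p₂|.
Here n̂_z ≈ +0.327; the vertex latitude is φ_max = arccos|n̂_z| ≈ 70.9°.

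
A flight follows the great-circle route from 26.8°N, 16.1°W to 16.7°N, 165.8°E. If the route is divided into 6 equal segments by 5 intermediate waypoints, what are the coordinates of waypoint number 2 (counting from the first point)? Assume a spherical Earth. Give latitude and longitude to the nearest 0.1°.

≈ 72.2°N, 22.3°W

Convert each endpoint to a unit vector on the sphere (x = cos φ cos λ, y = cos φ sin λ, z = sin φ).
The central angle between the endpoints is δ = arccos(p₁·p₂) ≈ 2.382 rad (136.5°).
Interpolate at f = 2/6 with slerp weights a = sin((1−f)δ)/sin δ ≈ 1.451, b = sin(fδ)/sin δ ≈ 1.035.
p = a·p₁ + b·p₂ ≈ (0.284, -0.116, 0.952); φ = arcsin(p_z) ≈ 72.16°, λ = atan2(p_y, p_x) ≈ -22.26°.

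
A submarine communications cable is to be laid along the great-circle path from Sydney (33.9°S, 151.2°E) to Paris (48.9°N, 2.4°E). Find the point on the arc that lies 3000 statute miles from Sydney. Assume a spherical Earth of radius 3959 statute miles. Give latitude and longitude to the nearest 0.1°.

Write both endpoints as unit vectors p₁, p₂ with components (cos φ cos λ, cos φ sin λ, sin φ).
The central angle between the endpoints is δ = arccos(p₁·p₂) ≈ 2.662 rad (152.5°). The total great-circle distance is δ·R ≈ 2.662 × 3959 ≈ 10537 mi, so the target fraction is f = 3000/10537 ≈ 0.285.
Interpolate at f ≈ 0.285 with slerp weights a = sin((1−f)δ)/sin δ ≈ 2.047, b = sin(fδ)/sin δ ≈ 1.488.
p = a·p₁ + b·p₂ ≈ (-0.511, 0.859, -0.020); φ = arcsin(p_z) ≈ -1.14°, λ = atan2(p_y, p_x) ≈ 120.74°.

≈ (1.1°S, 120.7°E)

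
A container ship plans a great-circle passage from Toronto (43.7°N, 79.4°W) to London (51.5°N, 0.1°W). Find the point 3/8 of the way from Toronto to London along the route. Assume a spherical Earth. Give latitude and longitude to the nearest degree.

≈ (53°N, 54°W)

Convert each endpoint to a unit vector on the sphere (x = cos φ cos λ, y = cos φ sin λ, z = sin φ).
The central angle between the endpoints is δ = arccos(p₁·p₂) ≈ 0.897 rad (51.4°).
Interpolate at f = 3/8 with slerp weights a = sin((1−f)δ)/sin δ ≈ 0.680, b = sin(fδ)/sin δ ≈ 0.422.
p = a·p₁ + b·p₂ ≈ (0.353, -0.484, 0.801); φ = arcsin(p_z) ≈ 53.18°, λ = atan2(p_y, p_x) ≈ -53.86°.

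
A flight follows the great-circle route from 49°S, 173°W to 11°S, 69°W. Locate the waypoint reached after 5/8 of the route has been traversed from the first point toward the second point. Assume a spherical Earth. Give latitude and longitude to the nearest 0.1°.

Convert each endpoint to a unit vector on the sphere (x = cos φ cos λ, y = cos φ sin λ, z = sin φ).
The central angle between the endpoints is δ = arccos(p₁·p₂) ≈ 1.583 rad (90.7°).
Interpolate at f = 5/8 with slerp weights a = sin((1−f)δ)/sin δ ≈ 0.559, b = sin(fδ)/sin δ ≈ 0.836.
p = a·p₁ + b·p₂ ≈ (-0.070, -0.810, -0.582); φ = arcsin(p_z) ≈ -35.56°, λ = atan2(p_y, p_x) ≈ -94.95°.

≈ 35.6°S, 95.0°W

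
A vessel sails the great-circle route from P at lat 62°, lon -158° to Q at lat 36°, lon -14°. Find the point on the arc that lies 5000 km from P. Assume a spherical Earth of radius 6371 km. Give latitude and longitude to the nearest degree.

≈ lat 66°, lon -36°

The haversine formula gives a central angle δ ≈ 1.357 rad (77.8°) between the endpoints. The total great-circle distance is δ·R ≈ 1.357 × 6371 ≈ 8648 km, so the target fraction is f = 5000/8648 ≈ 0.578.
Interpolate at f ≈ 0.578 with slerp weights a = sin((1−f)δ)/sin δ ≈ 0.554, b = sin(fδ)/sin δ ≈ 0.723.
p = a·p₁ + b·p₂ ≈ (0.326, -0.239, 0.915); φ = arcsin(p_z) ≈ 66.14°, λ = atan2(p_y, p_x) ≈ -36.23°.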